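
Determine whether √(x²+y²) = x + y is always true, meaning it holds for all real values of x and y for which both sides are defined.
No, this is NOT an identity.

Claim: √(x²+y²) = x + y.
Test a specific point where both sides are defined: x = 5, y = -2.
LHS = √(x²+y²) ≈ 5.3852
RHS = x + y ≈ 3.0000
Since 5.3852 ≠ 3.0000, the equation fails at this point, so it cannot hold for all real values of x and y for which both sides are defined.
(x+y)² = x² + 2xy + y², not x² + y², so the square root does not split this way.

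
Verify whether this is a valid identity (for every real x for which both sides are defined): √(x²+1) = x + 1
Claim: √(x²+1) = x + 1.
Test a specific point where both sides are defined: x = 1.
LHS = √(x²+1) ≈ 1.4142
RHS = x + 1 ≈ 2.0000
Since 1.4142 ≠ 2.0000, the equation fails at this point, so it cannot hold for every real x for which both sides are defined.
(x+1)² = x² + 2x + 1 ≠ x² + 1 unless x = 0.

Conclusion: No, this is NOT an identity.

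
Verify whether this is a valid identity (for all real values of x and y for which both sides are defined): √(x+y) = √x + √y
No, this is NOT an identity.

Claim: √(x+y) = √x + √y.
Test a specific point where both sides are defined: x = 4, y = 4.
LHS = √(x+y) ≈ 2.8284
RHS = √x + √y ≈ 4.0000
Since 2.8284 ≠ 4.0000, the equation fails at this point, so it cannot hold for all real values of x and y for which both sides are defined.
Squaring the right side gives x + 2√(xy) + y, not x + y.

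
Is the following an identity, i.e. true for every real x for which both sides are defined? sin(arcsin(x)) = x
Claim: sin(arcsin(x)) = x.
Reasoning: For -1 ≤ x ≤ 1 (where arcsin is defined), arcsin(x) is by definition an angle whose sine equals x. Taking the sine of that angle returns x. (Note the other order, arcsin(sin x) = x, is NOT an identity.)
So the two sides agree for every real x for which both sides are defined.

Conclusion: Yes, this is an identity.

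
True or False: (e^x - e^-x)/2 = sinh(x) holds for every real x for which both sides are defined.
Claim: (e^x - e^-x)/2 = sinh(x).
Reasoning: This is exactly the definition of the hyperbolic sine: sinh(x) := (e^x - e^-x)/2.
So the two sides agree for every real x for which both sides are defined.

Conclusion: True.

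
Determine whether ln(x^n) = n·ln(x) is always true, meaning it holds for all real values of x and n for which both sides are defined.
Claim: ln(x^n) = n·ln(x).
Reasoning: The right side requires x > 0. For x > 0, x^n = (e^(ln x))^n = e^(n·ln x), so taking ln of both sides gives ln(x^n) = n·ln(x).
So the two sides agree for all real values of x and n for which both sides are defined.

Conclusion: Yes, this is an identity.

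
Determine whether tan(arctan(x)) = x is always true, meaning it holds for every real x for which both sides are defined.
Claim: tan(arctan(x)) = x.
Reasoning: For every real x, arctan(x) is by definition the angle in (-π/2, π/2) whose tangent equals x. Taking the tangent of that angle returns x.
So the two sides agree for every real x for which both sides are defined.

Conclusion: Yes, this is an identity.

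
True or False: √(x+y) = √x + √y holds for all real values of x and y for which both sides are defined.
False.

Claim: √(x+y) = √x + √y.
Test a specific point where both sides are defined: x = 3, y = 3/2.
LHS = √(x+y) ≈ 2.1213
RHS = √x + √y ≈ 2.9568
Since 2.1213 ≠ 2.9568, the equation fails at this point, so it cannot hold for all real values of x and y for which both sides are defined.
Squaring the right side gives x + 2√(xy) + y, not x + y.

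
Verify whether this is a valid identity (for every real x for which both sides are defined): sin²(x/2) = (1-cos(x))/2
Claim: sin²(x/2) = (1-cos(x))/2.
Reasoning: Use cos(2θ) = 1 - 2sin²θ with θ = x/2: cos(x) = 1 - 2sin²(x/2). Solving for sin²(x/2) gives (1 - cos(x))/2.
So the two sides agree for every real x for which both sides are defined.

Conclusion: Yes, this is an identity.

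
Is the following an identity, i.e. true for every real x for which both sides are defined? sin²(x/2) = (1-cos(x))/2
Yes, this is an identity.

Claim: sin²(x/2) = (1-cos(x))/2.
Reasoning: Use cos(2θ) = 1 - 2sin²θ with θ = x/2: cos(x) = 1 - 2sin²(x/2). Solving for sin²(x/2) gives (1 - cos(x))/2.
So the two sides agree for every real x for which both sides are defined.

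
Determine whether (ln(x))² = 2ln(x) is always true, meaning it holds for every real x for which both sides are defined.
Claim: (ln(x))² = 2ln(x).
Test a specific point where both sides are defined: x = 1/2.
LHS = (ln(x))² ≈ 0.4805
RHS = 2ln(x) ≈ -1.3863
Since 0.4805 ≠ -1.3863, the equation fails at this point, so it cannot hold for every real x for which both sides are defined.
2ln(x) equals ln(x²), which is not the same as (ln x)².

Conclusion: No, this is NOT an identity.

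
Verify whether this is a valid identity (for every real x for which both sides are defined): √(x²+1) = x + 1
No, this is NOT an identity.

Claim: √(x²+1) = x + 1.
Test a specific point where both sides are defined: x = 1/2.
LHS = √(x²+1) ≈ 1.1180
RHS = x + 1 ≈ 1.5000
Since 1.1180 ≠ 1.5000, the equation fails at this point, so it cannot hold for every real x for which both sides are defined.
(x+1)² = x² + 2x + 1 ≠ x² + 1 unless x = 0.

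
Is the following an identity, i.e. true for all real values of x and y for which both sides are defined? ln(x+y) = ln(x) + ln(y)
Claim: ln(x+y) = ln(x) + ln(y).
Test a specific point where both sides are defined: x = 1/2, y = 1/2.
LHS = ln(x+y) ≈ 0.0000
RHS = ln(x) + ln(y) ≈ -1.3863
Since 0.0000 ≠ -1.3863, the equation fails at this point, so it cannot hold for all real values of x and y for which both sides are defined.
ln(x) + ln(y) = ln(xy), not ln(x+y).

Conclusion: No, this is NOT an identity.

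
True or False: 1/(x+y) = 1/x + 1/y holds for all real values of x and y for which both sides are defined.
Claim: 1/(x+y) = 1/x + 1/y.
Test a specific point where both sides are defined: x = -2, y = -3.
LHS = 1/(x+y) ≈ -0.2000
RHS = 1/x + 1/y ≈ -0.8333
Since -0.2000 ≠ -0.8333, the equation fails at this point, so it cannot hold for all real values of x and y for which both sides are defined.
1/x + 1/y = (x+y)/(xy), which is not 1/(x+y).

Conclusion: False.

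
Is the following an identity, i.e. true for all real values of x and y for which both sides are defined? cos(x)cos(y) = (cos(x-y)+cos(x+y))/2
Yes, this is an identity.

Claim: cos(x)cos(y) = (cos(x-y)+cos(x+y))/2.
Reasoning: cos(x-y) = cos(x)cos(y) + sin(x)sin(y) and cos(x+y) = cos(x)cos(y) - sin(x)sin(y). Adding, cos(x-y) + cos(x+y) = 2cos(x)cos(y); divide by 2.
So the two sides agree for all real values of x and y for which both sides are defined.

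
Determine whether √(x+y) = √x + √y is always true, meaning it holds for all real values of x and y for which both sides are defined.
Claim: √(x+y) = √x + √y.
Test a specific point where both sides are defined: x = 3/2, y = 5.
LHS = √(x+y) ≈ 2.5495
RHS = √x + √y ≈ 3.4608
Since 2.5495 ≠ 3.4608, the equation fails at this point, so it cannot hold for all real values of x and y for which both sides are defined.
Squaring the right side gives x + 2√(xy) + y, not x + y.

Conclusion: No, this is NOT an identity.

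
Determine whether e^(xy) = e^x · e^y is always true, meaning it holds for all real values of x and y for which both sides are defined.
Claim: e^(xy) = e^x · e^y.
Test a specific point where both sides are defined: x = 2, y = 4.
LHS = e^(xy) ≈ 2980.9580
RHS = e^x · e^y ≈ 403.4288
Since 2980.9580 ≠ 403.4288, the equation fails at this point, so it cannot hold for all real values of x and y for which both sides are defined.
e^x · e^y = e^(x+y), not e^(xy).

Conclusion: No, this is NOT an identity.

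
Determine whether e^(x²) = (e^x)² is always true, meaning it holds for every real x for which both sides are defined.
No, this is NOT an identity.

Claim: e^(x²) = (e^x)².
Test a specific point where both sides are defined: x = -2.
LHS = e^(x²) ≈ 54.5982
RHS = (e^x)² ≈ 0.0183
Since 54.5982 ≠ 0.0183, the equation fails at this point, so it cannot hold for every real x for which both sides are defined.
(e^x)² = e^(2x), and 2x ≠ x² in general.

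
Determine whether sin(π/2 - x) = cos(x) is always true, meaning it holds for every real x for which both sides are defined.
Claim: sin(π/2 - x) = cos(x).
Reasoning: Use sin(u - v) = sin(u)cos(v) - cos(u)sin(v) with u = π/2, v = x: sin(π/2)cos(x) - cos(π/2)sin(x) = 1·cos(x) - 0·sin(x) = cos(x).
So the two sides agree for every real x for which both sides are defined.

Conclusion: Yes, this is an identity.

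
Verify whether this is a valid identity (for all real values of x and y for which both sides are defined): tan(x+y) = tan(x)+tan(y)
No, this is NOT an identity.

Claim: tan(x+y) = tan(x)+tan(y).
Test a specific point where both sides are defined: x = π/6, y = 3π/4.
LHS = tan(x+y) ≈ -0.2679
RHS = tan(x)+tan(y) ≈ -0.4226
Since -0.2679 ≠ -0.4226, the equation fails at this point, so it cannot hold for all real values of x and y for which both sides are defined.
The correct formula is tan(x+y) = (tan(x) + tan(y))/(1 - tan(x)tan(y)).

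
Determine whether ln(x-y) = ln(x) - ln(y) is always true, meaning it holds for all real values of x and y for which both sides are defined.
Claim: ln(x-y) = ln(x) - ln(y).
Test a specific point where both sides are defined: x = 5, y = 1.
LHS = ln(x-y) ≈ 1.3863
RHS = ln(x) - ln(y) ≈ 1.6094
Since 1.3863 ≠ 1.6094, the equation fails at this point, so it cannot hold for all real values of x and y for which both sides are defined.
ln(x) - ln(y) = ln(x/y), not ln(x-y).

Conclusion: No, this is NOT an identity.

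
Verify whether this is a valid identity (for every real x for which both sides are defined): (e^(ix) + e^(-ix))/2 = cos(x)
Yes, this is an identity.

Claim: (e^(ix) + e^(-ix))/2 = cos(x).
Reasoning: By Euler's formula e^(ix) = cos(x) + i·sin(x) and e^(-ix) = cos(x) - i·sin(x). Adding cancels the sine terms: e^(ix) + e^(-ix) = 2cos(x); divide by 2.
So the two sides agree for every real x for which both sides are defined.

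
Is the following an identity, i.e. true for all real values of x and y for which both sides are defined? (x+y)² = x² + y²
Claim: (x+y)² = x² + y².
Test a specific point where both sides are defined: x = 3, y = -3.
LHS = (x+y)² ≈ 0.0000
RHS = x² + y² ≈ 18.0000
Since 0.0000 ≠ 18.0000, the equation fails at this point, so it cannot hold for all real values of x and y for which both sides are defined.
The correct expansion is (x+y)² = x² + 2xy + y²; the cross term 2xy is missing.

Conclusion: No, this is NOT an identity.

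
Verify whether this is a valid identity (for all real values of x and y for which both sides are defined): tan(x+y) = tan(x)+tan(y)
No, this is NOT an identity.

Claim: tan(x+y) = tan(x)+tan(y).
Test a specific point where both sides are defined: x = π/4, y = -π/6.
LHS = tan(x+y) ≈ 0.2679
RHS = tan(x)+tan(y) ≈ 0.4226
Since 0.2679 ≠ 0.4226, the equation fails at this point, so it cannot hold for all real values of x and y for which both sides are defined.
The correct formula is tan(x+y) = (tan(x) + tan(y))/(1 - tan(x)tan(y)).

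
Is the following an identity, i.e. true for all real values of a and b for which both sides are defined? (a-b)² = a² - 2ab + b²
Yes, this is an identity.

Claim: (a-b)² = a² - 2ab + b².
Reasoning: Expand: (a-b)² = (a-b)(a-b) = a·a - a·b - b·a + b·b = a² - 2ab + b².
So the two sides agree for all real values of a and b for which both sides are defined.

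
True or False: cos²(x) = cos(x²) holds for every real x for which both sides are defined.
False.

Claim: cos²(x) = cos(x²).
Test a specific point where both sides are defined: x = 2π/3.
LHS = cos²(x) ≈ 0.2500
RHS = cos(x²) ≈ -0.3202
Since 0.2500 ≠ -0.3202, the equation fails at this point, so it cannot hold for every real x for which both sides are defined.
cos²(x) means (cos x)², squaring the output; cos(x²) squares the input. These are different functions.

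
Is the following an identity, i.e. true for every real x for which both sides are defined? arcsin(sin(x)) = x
Claim: arcsin(sin(x)) = x.
Test a specific point where both sides are defined: x = 3π/4.
LHS = arcsin(sin(x)) ≈ 0.7854
RHS = x ≈ 2.3562
Since 0.7854 ≠ 2.3562, the equation fails at this point, so it cannot hold for every real x for which both sides are defined.
arcsin only returns values in [-π/2, π/2], so arcsin(sin(x)) = x holds only for x in that interval, not for all real x.

Conclusion: No, this is NOT an identity.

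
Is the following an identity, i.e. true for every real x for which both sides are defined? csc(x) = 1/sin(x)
Claim: csc(x) = 1/sin(x).
Reasoning: csc(x) is by definition the reciprocal of sin(x), wherever sin(x) ≠ 0.
So the two sides agree for every real x for which both sides are defined.

Conclusion: Yes, this is an identity.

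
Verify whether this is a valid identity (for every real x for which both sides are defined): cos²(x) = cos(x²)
No, this is NOT an identity.

Claim: cos²(x) = cos(x²).
Test a specific point where both sides are defined: x = -π/2.
LHS = cos²(x) ≈ 0.0000
RHS = cos(x²) ≈ -0.7812
Since 0.0000 ≠ -0.7812, the equation fails at this point, so it cannot hold for every real x for which both sides are defined.
cos²(x) means (cos x)², squaring the output; cos(x²) squares the input. These are different functions.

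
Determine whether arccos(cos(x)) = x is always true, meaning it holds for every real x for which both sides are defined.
Claim: arccos(cos(x)) = x.
Test a specific point where both sides are defined: x = -π/6.
LHS = arccos(cos(x)) ≈ 0.5236
RHS = x ≈ -0.5236
Since 0.5236 ≠ -0.5236, the equation fails at this point, so it cannot hold for every real x for which both sides are defined.
arccos only returns values in [0, π], so arccos(cos(x)) = x holds only for x in that interval, not for all real x.

Conclusion: No, this is NOT an identity.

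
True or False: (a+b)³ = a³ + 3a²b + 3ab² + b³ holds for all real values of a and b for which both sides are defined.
Claim: (a+b)³ = a³ + 3a²b + 3ab² + b³.
Reasoning: (a+b)³ = (a+b)(a+b)² = (a+b)(a² + 2ab + b²) = a³ + 2a²b + ab² + a²b + 2ab² + b³ = a³ + 3a²b + 3ab² + b³.
So the two sides agree for all real values of a and b for which both sides are defined.

Conclusion: True.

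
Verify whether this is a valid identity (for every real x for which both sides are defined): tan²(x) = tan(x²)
Claim: tan²(x) = tan(x²).
Test a specific point where both sides are defined: x = π/4.
LHS = tan²(x) ≈ 1.0000
RHS = tan(x²) ≈ 0.7092
Since 1.0000 ≠ 0.7092, the equation fails at this point, so it cannot hold for every real x for which both sides are defined.
tan²(x) means (tan x)², squaring the output; tan(x²) squares the input. These are different functions.

Conclusion: No, this is NOT an identity.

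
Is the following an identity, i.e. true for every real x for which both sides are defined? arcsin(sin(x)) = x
No, this is NOT an identity.

Claim: arcsin(sin(x)) = x.
Test a specific point where both sides are defined: x = 3π/4.
LHS = arcsin(sin(x)) ≈ 0.7854
RHS = x ≈ 2.3562
Since 0.7854 ≠ 2.3562, the equation fails at this point, so it cannot hold for every real x for which both sides are defined.
arcsin only returns values in [-π/2, π/2], so arcsin(sin(x)) = x holds only for x in that interval, not for all real x.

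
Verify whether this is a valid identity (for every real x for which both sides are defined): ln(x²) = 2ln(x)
Yes, this is an identity.

Claim: ln(x²) = 2ln(x).
Reasoning: The right side requires x > 0. For x > 0, x² = (e^(ln x))² = e^(2ln x), so ln(x²) = 2ln(x). (For x < 0 the right side is undefined, so those values are outside the claim.)
So the two sides agree for every real x for which both sides are defined.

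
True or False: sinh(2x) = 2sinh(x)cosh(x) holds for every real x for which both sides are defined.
Claim: sinh(2x) = 2sinh(x)cosh(x).
Reasoning: 2sinh(x)cosh(x) = 2 · (e^x - e^-x)/2 · (e^x + e^-x)/2 = (e^(2x) - e^(-2x))/2 = sinh(2x).
So the two sides agree for every real x for which both sides are defined.

Conclusion: True.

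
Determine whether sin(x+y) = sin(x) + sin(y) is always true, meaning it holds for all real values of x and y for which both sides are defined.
No, this is NOT an identity.

Claim: sin(x+y) = sin(x) + sin(y).
Test a specific point where both sides are defined: x = -π/4, y = 3π/4.
LHS = sin(x+y) ≈ 1.0000
RHS = sin(x) + sin(y) ≈ 0.0000
Since 1.0000 ≠ 0.0000, the equation fails at this point, so it cannot hold for all real values of x and y for which both sides are defined.
The correct expansion is sin(x+y) = sin(x)cos(y) + cos(x)sin(y); sine is not additive.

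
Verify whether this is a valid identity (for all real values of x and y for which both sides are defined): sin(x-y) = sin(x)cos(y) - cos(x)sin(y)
Yes, this is an identity.

Claim: sin(x-y) = sin(x)cos(y) - cos(x)sin(y).
Reasoning: Replace y by -y in sin(x+y) = sin(x)cos(y) + cos(x)sin(y) and use cos(-y) = cos(y), sin(-y) = -sin(y): sin(x-y) = sin(x)cos(y) - cos(x)sin(y).
So the two sides agree for all real values of x and y for which both sides are defined.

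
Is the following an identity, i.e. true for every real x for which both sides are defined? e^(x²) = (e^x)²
No, this is NOT an identity.

Claim: e^(x²) = (e^x)².
Test a specific point where both sides are defined: x = -3.
LHS = e^(x²) ≈ 8103.0839
RHS = (e^x)² ≈ 0.0025
Since 8103.0839 ≠ 0.0025, the equation fails at this point, so it cannot hold for every real x for which both sides are defined.
(e^x)² = e^(2x), and 2x ≠ x² in general.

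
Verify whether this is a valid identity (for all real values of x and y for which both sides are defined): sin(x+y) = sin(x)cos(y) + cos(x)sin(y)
Claim: sin(x+y) = sin(x)cos(y) + cos(x)sin(y).
Reasoning: By Euler's formula e^(i(x+y)) = e^(ix)·e^(iy) = (cos x + i·sin x)(cos y + i·sin y). The imaginary part of the left side is sin(x+y); the imaginary part of the product is sin(x)cos(y) + cos(x)sin(y).
So the two sides agree for all real values of x and y for which both sides are defined.

Conclusion: Yes, this is an identity.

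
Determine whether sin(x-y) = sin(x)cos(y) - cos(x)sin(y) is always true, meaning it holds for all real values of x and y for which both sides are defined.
Yes, this is an identity.

Claim: sin(x-y) = sin(x)cos(y) - cos(x)sin(y).
Reasoning: Replace y by -y in sin(x+y) = sin(x)cos(y) + cos(x)sin(y) and use cos(-y) = cos(y), sin(-y) = -sin(y): sin(x-y) = sin(x)cos(y) - cos(x)sin(y).
So the two sides agree for all real values of x and y for which both sides are defined.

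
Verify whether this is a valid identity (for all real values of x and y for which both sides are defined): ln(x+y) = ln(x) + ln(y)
Claim: ln(x+y) = ln(x) + ln(y).
Test a specific point where both sides are defined: x = 3, y = 3.
LHS = ln(x+y) ≈ 1.7918
RHS = ln(x) + ln(y) ≈ 2.1972
Since 1.7918 ≠ 2.1972, the equation fails at this point, so it cannot hold for all real values of x and y for which both sides are defined.
ln(x) + ln(y) = ln(xy), not ln(x+y).

Conclusion: No, this is NOT an identity.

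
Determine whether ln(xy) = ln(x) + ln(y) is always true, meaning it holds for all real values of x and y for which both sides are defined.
Claim: ln(xy) = ln(x) + ln(y).
Reasoning: Both sides are simultaneously defined only when x, y > 0. Write x = e^p, y = e^q (p = ln x, q = ln y). Then xy = e^p · e^q = e^(p+q), so ln(xy) = p + q = ln(x) + ln(y).
So the two sides agree for all real values of x and y for which both sides are defined.

Conclusion: Yes, this is an identity.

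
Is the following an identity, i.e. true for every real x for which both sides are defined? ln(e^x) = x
Claim: ln(e^x) = x.
Reasoning: ln is the inverse of the exponential: ln(e^x) asks for the exponent p with e^p = e^x, and since e^p is one-to-one that exponent is p = x.
So the two sides agree for every real x for which both sides are defined.

Conclusion: Yes, this is an identity.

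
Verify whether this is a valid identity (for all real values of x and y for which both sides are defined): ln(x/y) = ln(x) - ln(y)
Claim: ln(x/y) = ln(x) - ln(y).
Reasoning: Both sides are simultaneously defined only when x, y > 0. Write x = e^p, y = e^q. Then x/y = e^(p-q), so ln(x/y) = p - q = ln(x) - ln(y).
So the two sides agree for all real values of x and y for which both sides are defined.

Conclusion: Yes, this is an identity.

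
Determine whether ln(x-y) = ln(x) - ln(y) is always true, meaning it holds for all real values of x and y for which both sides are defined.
No, this is NOT an identity.

Claim: ln(x-y) = ln(x) - ln(y).
Test a specific point where both sides are defined: x = 5, y = 1/2.
LHS = ln(x-y) ≈ 1.5041
RHS = ln(x) - ln(y) ≈ 2.3026
Since 1.5041 ≠ 2.3026, the equation fails at this point, so it cannot hold for all real values of x and y for which both sides are defined.
ln(x) - ln(y) = ln(x/y), not ln(x-y).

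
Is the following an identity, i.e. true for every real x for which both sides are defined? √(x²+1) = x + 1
Claim: √(x²+1) = x + 1.
Test a specific point where both sides are defined: x = 1.
LHS = √(x²+1) ≈ 1.4142
RHS = x + 1 ≈ 2.0000
Since 1.4142 ≠ 2.0000, the equation fails at this point, so it cannot hold for every real x for which both sides are defined.
(x+1)² = x² + 2x + 1 ≠ x² + 1 unless x = 0.

Conclusion: No, this is NOT an identity.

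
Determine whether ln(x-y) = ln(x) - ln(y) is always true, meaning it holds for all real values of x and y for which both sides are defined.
No, this is NOT an identity.

Claim: ln(x-y) = ln(x) - ln(y).
Test a specific point where both sides are defined: x = 5, y = 2.
LHS = ln(x-y) ≈ 1.0986
RHS = ln(x) - ln(y) ≈ 0.9163
Since 1.0986 ≠ 0.9163, the equation fails at this point, so it cannot hold for all real values of x and y for which both sides are defined.
ln(x) - ln(y) = ln(x/y), not ln(x-y).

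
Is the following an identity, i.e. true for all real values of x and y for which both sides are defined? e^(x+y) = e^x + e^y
Claim: e^(x+y) = e^x + e^y.
Test a specific point where both sides are defined: x = 3/2, y = 1/2.
LHS = e^(x+y) ≈ 7.3891
RHS = e^x + e^y ≈ 6.1304
Since 7.3891 ≠ 6.1304, the equation fails at this point, so it cannot hold for all real values of x and y for which both sides are defined.
The correct rule is e^(x+y) = e^x · e^y (a product, not a sum).

Conclusion: No, this is NOT an identity.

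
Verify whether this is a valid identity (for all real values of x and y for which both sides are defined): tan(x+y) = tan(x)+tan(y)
No, this is NOT an identity.

Claim: tan(x+y) = tan(x)+tan(y).
Test a specific point where both sides are defined: x = π/3, y = -π/6.
LHS = tan(x+y) ≈ 0.5774
RHS = tan(x)+tan(y) ≈ 1.1547
Since 0.5774 ≠ 1.1547, the equation fails at this point, so it cannot hold for all real values of x and y for which both sides are defined.
The correct formula is tan(x+y) = (tan(x) + tan(y))/(1 - tan(x)tan(y)).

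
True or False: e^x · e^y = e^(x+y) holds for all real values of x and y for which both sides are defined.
True.

Claim: e^x · e^y = e^(x+y).
Reasoning: This is the law of exponents for a common base: multiplying powers adds exponents. E.g. from the series, (Σ x^j/j!)(Σ y^k/k!) = Σ_m (Σ_{j+k=m} x^j y^k/(j!k!)) = Σ_m (x+y)^m/m! by the binomial theorem.
So the two sides agree for all real values of x and y for which both sides are defined.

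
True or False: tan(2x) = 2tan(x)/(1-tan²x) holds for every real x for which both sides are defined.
True.

Claim: tan(2x) = 2tan(x)/(1-tan²x).
Reasoning: tan(2x) = sin(2x)/cos(2x) = 2sin(x)cos(x) / (cos²x - sin²x). Divide numerator and denominator by cos²x: 2tan(x) / (1 - tan²x).
So the two sides agree for every real x for which both sides are defined.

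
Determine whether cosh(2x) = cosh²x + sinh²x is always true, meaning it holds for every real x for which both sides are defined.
Yes, this is an identity.

Claim: cosh(2x) = cosh²x + sinh²x.
Reasoning: cosh²x = (e^(2x) + 2 + e^(-2x))/4 and sinh²x = (e^(2x) - 2 + e^(-2x))/4. Adding gives (2e^(2x) + 2e^(-2x))/4 = (e^(2x) + e^(-2x))/2 = cosh(2x).
So the two sides agree for every real x for which both sides are defined.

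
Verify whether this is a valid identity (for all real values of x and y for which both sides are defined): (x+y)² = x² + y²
No, this is NOT an identity.

Claim: (x+y)² = x² + y².
Test a specific point where both sides are defined: x = -3, y = 5.
LHS = (x+y)² ≈ 4.0000
RHS = x² + y² ≈ 34.0000
Since 4.0000 ≠ 34.0000, the equation fails at this point, so it cannot hold for all real values of x and y for which both sides are defined.
The correct expansion is (x+y)² = x² + 2xy + y²; the cross term 2xy is missing.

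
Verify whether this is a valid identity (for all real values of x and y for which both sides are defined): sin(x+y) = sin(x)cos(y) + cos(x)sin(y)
Claim: sin(x+y) = sin(x)cos(y) + cos(x)sin(y).
Reasoning: By Euler's formula e^(i(x+y)) = e^(ix)·e^(iy) = (cos x + i·sin x)(cos y + i·sin y). The imaginary part of the left side is sin(x+y); the imaginary part of the product is sin(x)cos(y) + cos(x)sin(y).
So the two sides agree for all real values of x and y for which both sides are defined.

Conclusion: Yes, this is an identity.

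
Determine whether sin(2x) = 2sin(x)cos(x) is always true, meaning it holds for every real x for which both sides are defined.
Claim: sin(2x) = 2sin(x)cos(x).
Reasoning: Put y = x in the addition formula sin(x+y) = sin(x)cos(y) + cos(x)sin(y): sin(2x) = sin(x)cos(x) + cos(x)sin(x) = 2sin(x)cos(x).
So the two sides agree for every real x for which both sides are defined.

Conclusion: Yes, this is an identity.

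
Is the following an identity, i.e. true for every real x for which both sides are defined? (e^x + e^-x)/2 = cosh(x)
Claim: (e^x + e^-x)/2 = cosh(x).
Reasoning: This is exactly the definition of the hyperbolic cosine: cosh(x) := (e^x + e^-x)/2.
So the two sides agree for every real x for which both sides are defined.

Conclusion: Yes, this is an identity.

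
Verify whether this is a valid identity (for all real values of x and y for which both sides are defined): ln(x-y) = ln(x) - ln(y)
No, this is NOT an identity.

Claim: ln(x-y) = ln(x) - ln(y).
Test a specific point where both sides are defined: x = 2, y = 1.
LHS = ln(x-y) ≈ 0.0000
RHS = ln(x) - ln(y) ≈ 0.6931
Since 0.0000 ≠ 0.6931, the equation fails at this point, so it cannot hold for all real values of x and y for which both sides are defined.
ln(x) - ln(y) = ln(x/y), not ln(x-y).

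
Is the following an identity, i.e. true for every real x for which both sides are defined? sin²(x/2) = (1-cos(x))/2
Claim: sin²(x/2) = (1-cos(x))/2.
Reasoning: Use cos(2θ) = 1 - 2sin²θ with θ = x/2: cos(x) = 1 - 2sin²(x/2). Solving for sin²(x/2) gives (1 - cos(x))/2.
So the two sides agree for every real x for which both sides are defined.

Conclusion: Yes, this is an identity.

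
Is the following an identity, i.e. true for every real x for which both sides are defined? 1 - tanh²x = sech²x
Yes, this is an identity.

Claim: 1 - tanh²x = sech²x.
Reasoning: Divide cosh²x - sinh²x = 1 through by cosh²x (never zero): 1 - tanh²x = 1/cosh²x = sech²x.
So the two sides agree for every real x for which both sides are defined.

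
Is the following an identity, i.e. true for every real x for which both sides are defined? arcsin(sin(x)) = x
No, this is NOT an identity.

Claim: arcsin(sin(x)) = x.
Test a specific point where both sides are defined: x = 2π/3.
LHS = arcsin(sin(x)) ≈ 1.0472
RHS = x ≈ 2.0944
Since 1.0472 ≠ 2.0944, the equation fails at this point, so it cannot hold for every real x for which both sides are defined.
arcsin only returns values in [-π/2, π/2], so arcsin(sin(x)) = x holds only for x in that interval, not for all real x.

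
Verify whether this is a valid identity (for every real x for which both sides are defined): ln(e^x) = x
Claim: ln(e^x) = x.
Reasoning: ln is the inverse of the exponential: ln(e^x) asks for the exponent p with e^p = e^x, and since e^p is one-to-one that exponent is p = x.
So the two sides agree for every real x for which both sides are defined.

Conclusion: Yes, this is an identity.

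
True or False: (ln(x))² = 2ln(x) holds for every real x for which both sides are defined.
False.

Claim: (ln(x))² = 2ln(x).
Test a specific point where both sides are defined: x = 3/2.
LHS = (ln(x))² ≈ 0.1644
RHS = 2ln(x) ≈ 0.8109
Since 0.1644 ≠ 0.8109, the equation fails at this point, so it cannot hold for every real x for which both sides are defined.
2ln(x) equals ln(x²), which is not the same as (ln x)².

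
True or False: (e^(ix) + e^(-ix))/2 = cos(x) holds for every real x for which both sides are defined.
Claim: (e^(ix) + e^(-ix))/2 = cos(x).
Reasoning: By Euler's formula e^(ix) = cos(x) + i·sin(x) and e^(-ix) = cos(x) - i·sin(x). Adding cancels the sine terms: e^(ix) + e^(-ix) = 2cos(x); divide by 2.
So the two sides agree for every real x for which both sides are defined.

Conclusion: True.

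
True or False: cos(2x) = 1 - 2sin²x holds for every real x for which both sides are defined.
Claim: cos(2x) = 1 - 2sin²x.
Reasoning: cos(2x) = cos²x - sin²x. Replace cos²x by 1 - sin²x: (1 - sin²x) - sin²x = 1 - 2sin²x.
So the two sides agree for every real x for which both sides are defined.

Conclusion: True.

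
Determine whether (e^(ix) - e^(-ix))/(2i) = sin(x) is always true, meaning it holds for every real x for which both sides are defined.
Yes, this is an identity.

Claim: (e^(ix) - e^(-ix))/(2i) = sin(x).
Reasoning: By Euler's formula e^(ix) = cos(x) + i·sin(x) and e^(-ix) = cos(x) - i·sin(x). Subtracting cancels the cosine terms: e^(ix) - e^(-ix) = 2i·sin(x); divide by 2i.
So the two sides agree for every real x for which both sides are defined.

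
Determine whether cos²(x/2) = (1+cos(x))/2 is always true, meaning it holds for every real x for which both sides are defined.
Claim: cos²(x/2) = (1+cos(x))/2.
Reasoning: Use cos(2θ) = 2cos²θ - 1 with θ = x/2: cos(x) = 2cos²(x/2) - 1. Solving for cos²(x/2) gives (1 + cos(x))/2.
So the two sides agree for every real x for which both sides are defined.

Conclusion: Yes, this is an identity.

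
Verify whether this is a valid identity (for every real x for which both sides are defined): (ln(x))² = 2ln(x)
Claim: (ln(x))² = 2ln(x).
Test a specific point where both sides are defined: x = 1/2.
LHS = (ln(x))² ≈ 0.4805
RHS = 2ln(x) ≈ -1.3863
Since 0.4805 ≠ -1.3863, the equation fails at this point, so it cannot hold for every real x for which both sides are defined.
2ln(x) equals ln(x²), which is not the same as (ln x)².

Conclusion: No, this is NOT an identity.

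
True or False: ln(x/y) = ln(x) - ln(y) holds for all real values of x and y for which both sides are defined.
True.

Claim: ln(x/y) = ln(x) - ln(y).
Reasoning: Both sides are simultaneously defined only when x, y > 0. Write x = e^p, y = e^q. Then x/y = e^(p-q), so ln(x/y) = p - q = ln(x) - ln(y).
So the two sides agree for all real values of x and y for which both sides are defined.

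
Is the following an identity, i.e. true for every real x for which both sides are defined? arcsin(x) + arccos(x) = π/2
Claim: arcsin(x) + arccos(x) = π/2.
Reasoning: Both sides are defined for -1 ≤ x ≤ 1. Let θ = arcsin(x), so sin θ = x and θ ∈ [-π/2, π/2]. Then cos(π/2 - θ) = sin θ = x and π/2 - θ ∈ [0, π], which is exactly the range of arccos, so arccos(x) = π/2 - θ. Adding: arcsin(x) + arccos(x) = θ + (π/2 - θ) = π/2.
So the two sides agree for every real x for which both sides are defined.

Conclusion: Yes, this is an identity.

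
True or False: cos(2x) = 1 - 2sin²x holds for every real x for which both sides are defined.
Claim: cos(2x) = 1 - 2sin²x.
Reasoning: cos(2x) = cos²x - sin²x. Replace cos²x by 1 - sin²x: (1 - sin²x) - sin²x = 1 - 2sin²x.
So the two sides agree for every real x for which both sides are defined.

Conclusion: True.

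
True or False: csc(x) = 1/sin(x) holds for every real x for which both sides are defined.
True.

Claim: csc(x) = 1/sin(x).
Reasoning: csc(x) is by definition the reciprocal of sin(x), wherever sin(x) ≠ 0.
So the two sides agree for every real x for which both sides are defined.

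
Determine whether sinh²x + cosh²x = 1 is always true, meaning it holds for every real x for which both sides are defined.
Claim: sinh²x + cosh²x = 1.
Test a specific point where both sides are defined: x = -3.
LHS = sinh²x + cosh²x ≈ 201.7156
RHS = 1 ≈ 1.0000
Since 201.7156 ≠ 1.0000, the equation fails at this point, so it cannot hold for every real x for which both sides are defined.
The correct hyperbolic identity is cosh²x - sinh²x = 1 (a difference); the sum sinh²x + cosh²x equals cosh(2x).

Conclusion: No, this is NOT an identity.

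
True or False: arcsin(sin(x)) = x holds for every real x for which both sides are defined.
Claim: arcsin(sin(x)) = x.
Test a specific point where both sides are defined: x = π.
LHS = arcsin(sin(x)) ≈ 0.0000
RHS = x ≈ 3.1416
Since 0.0000 ≠ 3.1416, the equation fails at this point, so it cannot hold for every real x for which both sides are defined.
arcsin only returns values in [-π/2, π/2], so arcsin(sin(x)) = x holds only for x in that interval, not for all real x.

Conclusion: False.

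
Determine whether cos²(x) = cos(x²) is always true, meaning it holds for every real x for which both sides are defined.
No, this is NOT an identity.

Claim: cos²(x) = cos(x²).
Test a specific point where both sides are defined: x = π.
LHS = cos²(x) ≈ 1.0000
RHS = cos(x²) ≈ -0.9027
Since 1.0000 ≠ -0.9027, the equation fails at this point, so it cannot hold for every real x for which both sides are defined.
cos²(x) means (cos x)², squaring the output; cos(x²) squares the input. These are different functions.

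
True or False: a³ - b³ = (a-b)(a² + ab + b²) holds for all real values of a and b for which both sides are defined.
True.

Claim: a³ - b³ = (a-b)(a² + ab + b²).
Reasoning: Expand the right side: (a-b)(a² + ab + b²) = a³ + a²b + ab² - a²b - ab² - b³ = a³ - b³ (the middle terms cancel in pairs).
So the two sides agree for all real values of a and b for which both sides are defined.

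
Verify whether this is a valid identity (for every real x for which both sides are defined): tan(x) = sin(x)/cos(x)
Claim: tan(x) = sin(x)/cos(x).
Reasoning: For an angle x whose terminal point on the unit circle is (cos x, sin x), tan(x) is defined as the ratio (second coordinate)/(first coordinate) = sin(x)/cos(x), wherever cos(x) ≠ 0.
So the two sides agree for every real x for which both sides are defined.

Conclusion: Yes, this is an identity.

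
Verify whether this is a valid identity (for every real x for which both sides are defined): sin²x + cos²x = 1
Yes, this is an identity.

Claim: sin²x + cos²x = 1.
Reasoning: The point (cos x, sin x) lies on the unit circle X² + Y² = 1, so cos²x + sin²x = 1 for every real x.
So the two sides agree for every real x for which both sides are defined.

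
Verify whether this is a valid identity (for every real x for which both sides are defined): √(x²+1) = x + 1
No, this is NOT an identity.

Claim: √(x²+1) = x + 1.
Test a specific point where both sides are defined: x = -1.
LHS = √(x²+1) ≈ 1.4142
RHS = x + 1 ≈ 0.0000
Since 1.4142 ≠ 0.0000, the equation fails at this point, so it cannot hold for every real x for which both sides are defined.
(x+1)² = x² + 2x + 1 ≠ x² + 1 unless x = 0.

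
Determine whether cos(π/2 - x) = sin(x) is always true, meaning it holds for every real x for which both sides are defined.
Yes, this is an identity.

Claim: cos(π/2 - x) = sin(x).
Reasoning: Use cos(u - v) = cos(u)cos(v) + sin(u)sin(v) with u = π/2, v = x: cos(π/2)cos(x) + sin(π/2)sin(x) = 0·cos(x) + 1·sin(x) = sin(x).
So the two sides agree for every real x for which both sides are defined.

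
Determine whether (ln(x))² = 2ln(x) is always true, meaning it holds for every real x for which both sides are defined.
No, this is NOT an identity.

Claim: (ln(x))² = 2ln(x).
Test a specific point where both sides are defined: x = 2.
LHS = (ln(x))² ≈ 0.4805
RHS = 2ln(x) ≈ 1.3863
Since 0.4805 ≠ 1.3863, the equation fails at this point, so it cannot hold for every real x for which both sides are defined.
2ln(x) equals ln(x²), which is not the same as (ln x)².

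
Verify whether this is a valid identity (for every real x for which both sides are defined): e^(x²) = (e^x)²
Claim: e^(x²) = (e^x)².
Test a specific point where both sides are defined: x = 3.
LHS = e^(x²) ≈ 8103.0839
RHS = (e^x)² ≈ 403.4288
Since 8103.0839 ≠ 403.4288, the equation fails at this point, so it cannot hold for every real x for which both sides are defined.
(e^x)² = e^(2x), and 2x ≠ x² in general.

Conclusion: No, this is NOT an identity.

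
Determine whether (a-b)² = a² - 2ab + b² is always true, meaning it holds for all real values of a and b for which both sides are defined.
Claim: (a-b)² = a² - 2ab + b².
Reasoning: Expand: (a-b)² = (a-b)(a-b) = a·a - a·b - b·a + b·b = a² - 2ab + b².
So the two sides agree for all real values of a and b for which both sides are defined.

Conclusion: Yes, this is an identity.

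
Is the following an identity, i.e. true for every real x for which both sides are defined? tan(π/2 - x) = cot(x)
Yes, this is an identity.

Claim: tan(π/2 - x) = cot(x).
Reasoning: tan(π/2 - x) = sin(π/2 - x)/cos(π/2 - x) = cos(x)/sin(x) = cot(x), using the cofunction identities sin(π/2 - x) = cos(x) and cos(π/2 - x) = sin(x).
So the two sides agree for every real x for which both sides are defined.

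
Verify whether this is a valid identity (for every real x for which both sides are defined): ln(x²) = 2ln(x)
Yes, this is an identity.

Claim: ln(x²) = 2ln(x).
Reasoning: The right side requires x > 0. For x > 0, x² = (e^(ln x))² = e^(2ln x), so ln(x²) = 2ln(x). (For x < 0 the right side is undefined, so those values are outside the claim.)
So the two sides agree for every real x for which both sides are defined.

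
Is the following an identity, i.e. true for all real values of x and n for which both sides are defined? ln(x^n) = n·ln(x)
Yes, this is an identity.

Claim: ln(x^n) = n·ln(x).
Reasoning: The right side requires x > 0. For x > 0, x^n = (e^(ln x))^n = e^(n·ln x), so taking ln of both sides gives ln(x^n) = n·ln(x).
So the two sides agree for all real values of x and n for which both sides are defined.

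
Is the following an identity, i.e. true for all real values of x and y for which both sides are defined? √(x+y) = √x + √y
Claim: √(x+y) = √x + √y.
Test a specific point where both sides are defined: x = 4, y = 5.
LHS = √(x+y) ≈ 3.0000
RHS = √x + √y ≈ 4.2361
Since 3.0000 ≠ 4.2361, the equation fails at this point, so it cannot hold for all real values of x and y for which both sides are defined.
Squaring the right side gives x + 2√(xy) + y, not x + y.

Conclusion: No, this is NOT an identity.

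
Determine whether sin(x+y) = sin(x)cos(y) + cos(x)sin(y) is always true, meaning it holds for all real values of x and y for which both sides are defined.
Yes, this is an identity.

Claim: sin(x+y) = sin(x)cos(y) + cos(x)sin(y).
Reasoning: By Euler's formula e^(i(x+y)) = e^(ix)·e^(iy) = (cos x + i·sin x)(cos y + i·sin y). The imaginary part of the left side is sin(x+y); the imaginary part of the product is sin(x)cos(y) + cos(x)sin(y).
So the two sides agree for all real values of x and y for which both sides are defined.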